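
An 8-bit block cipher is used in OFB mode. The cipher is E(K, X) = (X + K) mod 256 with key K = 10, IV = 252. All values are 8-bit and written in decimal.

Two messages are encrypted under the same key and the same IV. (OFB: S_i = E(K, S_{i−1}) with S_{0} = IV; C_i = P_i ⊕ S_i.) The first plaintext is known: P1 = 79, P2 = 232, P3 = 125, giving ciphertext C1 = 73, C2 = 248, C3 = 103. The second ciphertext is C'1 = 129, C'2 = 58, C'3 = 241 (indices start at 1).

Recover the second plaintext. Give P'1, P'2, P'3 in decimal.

In OFB with a reused IV, both messages share the same keystream S_i, so C_i ⊕ C'_i = P_i ⊕ P'_i and thus P'_i = P_i ⊕ C_i ⊕ C'_i.
P'1: 79 ⊕ 73 ⊕ 129 = 135.
P'2: 232 ⊕ 248 ⊕ 58 = 42.
P'3: 125 ⊕ 103 ⊕ 241 = 235.

P'1 = 135, P'2 = 42, P'3 = 235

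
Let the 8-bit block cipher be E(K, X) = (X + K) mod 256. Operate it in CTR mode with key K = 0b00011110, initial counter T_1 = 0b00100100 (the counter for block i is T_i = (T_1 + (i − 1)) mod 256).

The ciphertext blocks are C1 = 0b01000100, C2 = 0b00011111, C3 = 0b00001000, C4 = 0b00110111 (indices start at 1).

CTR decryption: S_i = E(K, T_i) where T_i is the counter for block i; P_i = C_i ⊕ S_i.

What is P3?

P3 = 0b01001100

P3: T = 0b00100110, S = E(K, T) = 0b01000100; 0b00001000 ⊕ 0b01000100 = 0b01001100.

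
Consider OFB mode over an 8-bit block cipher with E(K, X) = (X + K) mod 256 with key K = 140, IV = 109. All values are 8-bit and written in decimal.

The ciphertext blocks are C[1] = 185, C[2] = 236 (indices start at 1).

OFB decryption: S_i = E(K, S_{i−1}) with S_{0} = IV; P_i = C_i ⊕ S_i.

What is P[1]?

P[1] = 64

P[1]: S = E(K, 109) = 249; 185 ⊕ 249 = 64.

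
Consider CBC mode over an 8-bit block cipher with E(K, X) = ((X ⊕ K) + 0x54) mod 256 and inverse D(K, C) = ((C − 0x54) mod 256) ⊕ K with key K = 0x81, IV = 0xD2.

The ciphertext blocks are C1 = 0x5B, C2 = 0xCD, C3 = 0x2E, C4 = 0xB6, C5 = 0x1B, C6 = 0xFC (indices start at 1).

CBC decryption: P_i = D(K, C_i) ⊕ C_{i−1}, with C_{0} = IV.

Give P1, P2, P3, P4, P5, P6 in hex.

P1 = 0x54, P2 = 0xA3, P3 = 0x96, P4 = 0xCD, P5 = 0xF0, P6 = 0x32

P1: D(K, 0x5B) = 0x86; 0x86 ⊕ 0xD2 = 0x54.
P2: D(K, 0xCD) = 0xF8; 0xF8 ⊕ 0x5B = 0xA3.
P3: D(K, 0x2E) = 0x5B; 0x5B ⊕ 0xCD = 0x96.
P4: D(K, 0xB6) = 0xE3; 0xE3 ⊕ 0x2E = 0xCD.
P5: D(K, 0x1B) = 0x46; 0x46 ⊕ 0xB6 = 0xF0.
P6: D(K, 0xFC) = 0x29; 0x29 ⊕ 0x1B = 0x32.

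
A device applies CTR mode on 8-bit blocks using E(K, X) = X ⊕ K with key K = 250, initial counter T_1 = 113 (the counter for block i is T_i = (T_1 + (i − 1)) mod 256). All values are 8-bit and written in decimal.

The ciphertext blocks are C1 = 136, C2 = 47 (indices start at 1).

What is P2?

P2 = 167

CTR decryption: S_i = E(K, T_i) where T_i is the counter for block i; P_i = C_i ⊕ S_i.
P2: T = 114, S = E(K, T) = 136; 47 ⊕ 136 = 167.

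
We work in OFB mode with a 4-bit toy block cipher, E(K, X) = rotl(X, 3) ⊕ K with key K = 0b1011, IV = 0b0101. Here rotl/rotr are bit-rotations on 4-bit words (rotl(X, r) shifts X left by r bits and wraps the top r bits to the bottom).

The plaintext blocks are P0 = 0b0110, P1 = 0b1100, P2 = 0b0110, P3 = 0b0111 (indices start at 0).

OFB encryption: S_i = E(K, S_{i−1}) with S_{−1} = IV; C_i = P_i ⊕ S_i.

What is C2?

C0: S = E(K, 0b0101) = 0b0001; 0b0110 ⊕ 0b0001 = 0b0111.
C1: S = E(K, 0b0001) = 0b0011; 0b1100 ⊕ 0b0011 = 0b1111.
C2: S = E(K, 0b0011) = 0b0010; 0b0110 ⊕ 0b0010 = 0b0100.

C2 = 0b0100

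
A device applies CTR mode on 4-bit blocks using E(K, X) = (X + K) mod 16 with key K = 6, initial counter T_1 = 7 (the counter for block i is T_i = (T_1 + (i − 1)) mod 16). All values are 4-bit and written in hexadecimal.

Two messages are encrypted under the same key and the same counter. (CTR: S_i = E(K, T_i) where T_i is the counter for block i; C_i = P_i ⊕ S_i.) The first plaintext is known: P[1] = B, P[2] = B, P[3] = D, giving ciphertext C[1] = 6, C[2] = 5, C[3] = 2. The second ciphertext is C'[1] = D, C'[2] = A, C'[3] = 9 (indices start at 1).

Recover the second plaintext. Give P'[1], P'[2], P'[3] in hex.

In CTR with a reused counter, both messages share the same keystream S_i, so C_i ⊕ C'_i = P_i ⊕ P'_i and thus P'_i = P_i ⊕ C_i ⊕ C'_i.
P'[1]: B ⊕ 6 ⊕ D = 0.
P'[2]: B ⊕ 5 ⊕ A = 4.
P'[3]: D ⊕ 2 ⊕ 9 = 6.

P'[1] = 0, P'[2] = 4, P'[3] = 6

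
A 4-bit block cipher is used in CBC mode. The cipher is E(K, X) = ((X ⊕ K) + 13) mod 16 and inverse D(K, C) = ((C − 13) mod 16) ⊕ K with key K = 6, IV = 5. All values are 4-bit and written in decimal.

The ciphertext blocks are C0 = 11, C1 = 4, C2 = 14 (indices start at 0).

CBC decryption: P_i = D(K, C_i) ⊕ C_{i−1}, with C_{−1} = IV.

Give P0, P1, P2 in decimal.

P0 = 13, P1 = 10, P2 = 3

P0: D(K, 11) = 8; 8 ⊕ 5 = 13.
P1: D(K, 4) = 1; 1 ⊕ 11 = 10.
P2: D(K, 14) = 7; 7 ⊕ 4 = 3.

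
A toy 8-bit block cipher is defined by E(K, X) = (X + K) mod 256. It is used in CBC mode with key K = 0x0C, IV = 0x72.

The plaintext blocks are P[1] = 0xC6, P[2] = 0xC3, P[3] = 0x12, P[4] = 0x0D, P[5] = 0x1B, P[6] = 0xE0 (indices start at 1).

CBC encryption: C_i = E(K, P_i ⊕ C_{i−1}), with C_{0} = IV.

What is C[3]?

C[3] = 0x29

C[1]: P[1] ⊕ 0x72 = 0xB4; E(K, 0xB4) = 0xC0.
C[2]: P[2] ⊕ 0xC0 = 0x03; E(K, 0x03) = 0x0F.
C[3]: P[3] ⊕ 0x0F = 0x1D; E(K, 0x1D) = 0x29.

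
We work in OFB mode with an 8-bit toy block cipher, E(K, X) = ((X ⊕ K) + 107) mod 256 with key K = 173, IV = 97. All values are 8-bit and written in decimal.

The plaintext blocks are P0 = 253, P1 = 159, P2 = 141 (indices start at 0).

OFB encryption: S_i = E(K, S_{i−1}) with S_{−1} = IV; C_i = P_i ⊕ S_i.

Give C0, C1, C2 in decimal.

C0: S = E(K, 97) = 55; 253 ⊕ 55 = 202.
C1: S = E(K, 55) = 5; 159 ⊕ 5 = 154.
C2: S = E(K, 5) = 19; 141 ⊕ 19 = 158.

C0 = 202, C1 = 154, C2 = 158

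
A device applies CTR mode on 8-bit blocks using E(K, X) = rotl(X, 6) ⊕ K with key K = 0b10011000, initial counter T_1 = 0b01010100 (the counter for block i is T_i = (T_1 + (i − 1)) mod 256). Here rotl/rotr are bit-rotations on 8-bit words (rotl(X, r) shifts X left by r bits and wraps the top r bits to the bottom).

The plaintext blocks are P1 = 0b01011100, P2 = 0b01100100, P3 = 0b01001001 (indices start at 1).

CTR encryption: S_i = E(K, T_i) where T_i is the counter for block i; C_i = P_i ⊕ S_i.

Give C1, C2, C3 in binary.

C1: T = 0b01010100, S = E(K, T) = 0b10001101; 0b01011100 ⊕ 0b10001101 = 0b11010001.
C2: T = 0b01010101, S = E(K, T) = 0b11001101; 0b01100100 ⊕ 0b11001101 = 0b10101001.
C3: T = 0b01010110, S = E(K, T) = 0b00001101; 0b01001001 ⊕ 0b00001101 = 0b01000100.

C1 = 0b11010001, C2 = 0b10101001, C3 = 0b01000100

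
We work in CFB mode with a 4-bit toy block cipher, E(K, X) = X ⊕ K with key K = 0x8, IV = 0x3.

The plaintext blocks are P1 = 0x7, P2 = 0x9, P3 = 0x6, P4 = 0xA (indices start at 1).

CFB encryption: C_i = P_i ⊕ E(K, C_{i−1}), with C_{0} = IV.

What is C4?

C1: E(K, 0x3) = 0xB; 0x7 ⊕ 0xB = 0xC.
C2: E(K, 0xC) = 0x4; 0x9 ⊕ 0x4 = 0xD.
C3: E(K, 0xD) = 0x5; 0x6 ⊕ 0x5 = 0x3.
C4: E(K, 0x3) = 0xB; 0xA ⊕ 0xB = 0x1.

C4 = 0x1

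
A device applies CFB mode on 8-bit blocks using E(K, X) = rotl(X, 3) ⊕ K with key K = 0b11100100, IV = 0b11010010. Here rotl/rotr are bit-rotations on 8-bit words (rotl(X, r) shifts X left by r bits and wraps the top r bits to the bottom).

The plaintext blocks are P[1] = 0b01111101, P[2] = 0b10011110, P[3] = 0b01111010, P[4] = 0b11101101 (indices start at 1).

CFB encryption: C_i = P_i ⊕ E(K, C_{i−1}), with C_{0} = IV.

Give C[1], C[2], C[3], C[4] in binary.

C[1]: E(K, 0b11010010) = 0b01110010; 0b01111101 ⊕ 0b01110010 = 0b00001111.
C[2]: E(K, 0b00001111) = 0b10011100; 0b10011110 ⊕ 0b10011100 = 0b00000010.
C[3]: E(K, 0b00000010) = 0b11110100; 0b01111010 ⊕ 0b11110100 = 0b10001110.
C[4]: E(K, 0b10001110) = 0b10010000; 0b11101101 ⊕ 0b10010000 = 0b01111101.

C[1] = 0b00001111, C[2] = 0b00000010, C[3] = 0b10001110, C[4] = 0b01111101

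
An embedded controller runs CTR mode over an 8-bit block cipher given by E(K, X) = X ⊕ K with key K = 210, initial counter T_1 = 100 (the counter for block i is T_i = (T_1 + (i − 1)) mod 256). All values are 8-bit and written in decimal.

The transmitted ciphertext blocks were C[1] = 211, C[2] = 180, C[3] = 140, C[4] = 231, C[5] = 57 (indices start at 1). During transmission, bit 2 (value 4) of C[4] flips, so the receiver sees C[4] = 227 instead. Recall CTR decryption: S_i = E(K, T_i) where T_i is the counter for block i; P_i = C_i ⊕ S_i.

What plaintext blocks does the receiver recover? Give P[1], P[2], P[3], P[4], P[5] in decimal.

P[1] = 101, P[2] = 3, P[3] = 56, P[4] = 86, P[5] = 131

Only C[4] changed, to 227. In CTR, a change in C_i flips the same bit in P_i only; the keystream is unaffected. Decrypting the received ciphertext:
P[1]: T = 100, S = E(K, T) = 182; 211 ⊕ 182 = 101.
P[2]: T = 101, S = E(K, T) = 183; 180 ⊕ 183 = 3.
P[3]: T = 102, S = E(K, T) = 180; 140 ⊕ 180 = 56.
P[4]: T = 103, S = E(K, T) = 181; 227 ⊕ 181 = 86.
P[5]: T = 104, S = E(K, T) = 186; 57 ⊕ 186 = 131.
Blocks that differ from the original plaintext: P[4].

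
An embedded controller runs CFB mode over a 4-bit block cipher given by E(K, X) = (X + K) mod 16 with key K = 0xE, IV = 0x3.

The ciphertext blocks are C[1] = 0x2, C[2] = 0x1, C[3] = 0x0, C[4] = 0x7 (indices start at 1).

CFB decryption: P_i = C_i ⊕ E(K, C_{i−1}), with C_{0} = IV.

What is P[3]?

P[3]: E(K, 0x1) = 0xF; 0x0 ⊕ 0xF = 0xF.

P[3] = 0xF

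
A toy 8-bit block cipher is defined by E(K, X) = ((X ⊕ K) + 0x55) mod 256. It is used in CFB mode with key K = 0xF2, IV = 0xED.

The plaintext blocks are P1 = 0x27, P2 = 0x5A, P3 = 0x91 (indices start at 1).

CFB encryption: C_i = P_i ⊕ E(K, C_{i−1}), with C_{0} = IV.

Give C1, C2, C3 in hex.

C1: E(K, 0xED) = 0x74; 0x27 ⊕ 0x74 = 0x53.
C2: E(K, 0x53) = 0xF6; 0x5A ⊕ 0xF6 = 0xAC.
C3: E(K, 0xAC) = 0xB3; 0x91 ⊕ 0xB3 = 0x22.

C1 = 0x53, C2 = 0xAC, C3 = 0x22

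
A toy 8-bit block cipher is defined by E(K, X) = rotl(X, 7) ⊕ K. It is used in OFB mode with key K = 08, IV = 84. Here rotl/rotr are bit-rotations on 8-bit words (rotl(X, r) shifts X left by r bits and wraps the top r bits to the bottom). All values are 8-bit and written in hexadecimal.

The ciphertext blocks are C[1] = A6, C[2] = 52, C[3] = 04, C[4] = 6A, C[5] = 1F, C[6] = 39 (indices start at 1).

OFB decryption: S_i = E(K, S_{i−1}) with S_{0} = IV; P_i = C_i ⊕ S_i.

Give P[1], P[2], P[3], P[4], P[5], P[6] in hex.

P[1] = EC, P[2] = 7F, P[3] = 9A, P[4] = 2D, P[5] = B4, P[6] = E4

P[1]: S = E(K, 84) = 4A; A6 ⊕ 4A = EC.
P[2]: S = E(K, 4A) = 2D; 52 ⊕ 2D = 7F.
P[3]: S = E(K, 2D) = 9E; 04 ⊕ 9E = 9A.
P[4]: S = E(K, 9E) = 47; 6A ⊕ 47 = 2D.
P[5]: S = E(K, 47) = AB; 1F ⊕ AB = B4.
P[6]: S = E(K, AB) = DD; 39 ⊕ DD = E4.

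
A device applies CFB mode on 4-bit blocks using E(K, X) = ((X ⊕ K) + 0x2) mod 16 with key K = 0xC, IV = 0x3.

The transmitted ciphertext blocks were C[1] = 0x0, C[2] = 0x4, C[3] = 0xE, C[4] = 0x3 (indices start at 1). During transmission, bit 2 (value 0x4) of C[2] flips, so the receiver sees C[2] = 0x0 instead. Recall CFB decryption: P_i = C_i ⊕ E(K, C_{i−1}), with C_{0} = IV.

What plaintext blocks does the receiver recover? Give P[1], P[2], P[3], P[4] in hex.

P[1] = 0x1, P[2] = 0xE, P[3] = 0x0, P[4] = 0x7

Only C[2] changed, to 0x0. In CFB, a change in C_i flips the same bit in P_i and garbles P_{i+1}. Decrypting the received ciphertext:
P[1]: E(K, 0x3) = 0x1; 0x0 ⊕ 0x1 = 0x1.
P[2]: E(K, 0x0) = 0xE; 0x0 ⊕ 0xE = 0xE.
P[3]: E(K, 0x0) = 0xE; 0xE ⊕ 0xE = 0x0.
P[4]: E(K, 0xE) = 0x4; 0x3 ⊕ 0x4 = 0x7.
Blocks that differ from the original plaintext: P[2], P[3].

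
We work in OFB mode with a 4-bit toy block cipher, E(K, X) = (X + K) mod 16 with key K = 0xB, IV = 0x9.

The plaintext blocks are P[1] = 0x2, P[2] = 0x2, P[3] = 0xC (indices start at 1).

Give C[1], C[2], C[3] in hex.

OFB encryption: S_i = E(K, S_{i−1}) with S_{0} = IV; C_i = P_i ⊕ S_i.
C[1]: S = E(K, 0x9) = 0x4; 0x2 ⊕ 0x4 = 0x6.
C[2]: S = E(K, 0x4) = 0xF; 0x2 ⊕ 0xF = 0xD.
C[3]: S = E(K, 0xF) = 0xA; 0xC ⊕ 0xA = 0x6.

C[1] = 0x6, C[2] = 0xD, C[3] = 0x6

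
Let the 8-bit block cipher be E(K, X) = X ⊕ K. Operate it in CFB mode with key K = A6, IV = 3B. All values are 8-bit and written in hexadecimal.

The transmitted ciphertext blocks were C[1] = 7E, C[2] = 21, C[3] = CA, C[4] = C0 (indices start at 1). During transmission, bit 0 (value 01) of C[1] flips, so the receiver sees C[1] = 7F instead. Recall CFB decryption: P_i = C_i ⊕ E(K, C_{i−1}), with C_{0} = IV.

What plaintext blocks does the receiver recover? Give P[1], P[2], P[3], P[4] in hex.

P[1] = E2, P[2] = F8, P[3] = 4D, P[4] = AC

Only C[1] changed, to 7F. In CFB, a change in C_i flips the same bit in P_i and garbles P_{i+1}. Decrypting the received ciphertext:
P[1]: E(K, 3B) = 9D; 7F ⊕ 9D = E2.
P[2]: E(K, 7F) = D9; 21 ⊕ D9 = F8.
P[3]: E(K, 21) = 87; CA ⊕ 87 = 4D.
P[4]: E(K, CA) = 6C; C0 ⊕ 6C = AC.
Blocks that differ from the original plaintext: P[1], P[2].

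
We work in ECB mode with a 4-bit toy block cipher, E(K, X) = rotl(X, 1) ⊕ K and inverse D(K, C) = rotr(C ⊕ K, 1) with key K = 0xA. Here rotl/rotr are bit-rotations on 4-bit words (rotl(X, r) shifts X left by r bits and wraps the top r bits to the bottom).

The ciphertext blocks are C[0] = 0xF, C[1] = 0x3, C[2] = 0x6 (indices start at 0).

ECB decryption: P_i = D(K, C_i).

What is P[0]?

P[0] = 0xA

P[0]: D(K, 0xF) = 0xA.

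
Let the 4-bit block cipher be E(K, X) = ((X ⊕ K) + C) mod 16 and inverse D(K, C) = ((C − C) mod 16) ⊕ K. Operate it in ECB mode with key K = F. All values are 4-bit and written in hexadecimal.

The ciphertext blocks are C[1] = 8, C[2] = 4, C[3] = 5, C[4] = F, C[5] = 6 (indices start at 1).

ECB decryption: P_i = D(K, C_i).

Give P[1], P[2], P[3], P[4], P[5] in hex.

P[1]: D(K, 8) = 3.
P[2]: D(K, 4) = 7.
P[3]: D(K, 5) = 6.
P[4]: D(K, F) = C.
P[5]: D(K, 6) = 5.

P[1] = 3, P[2] = 7, P[3] = 6, P[4] = C, P[5] = 5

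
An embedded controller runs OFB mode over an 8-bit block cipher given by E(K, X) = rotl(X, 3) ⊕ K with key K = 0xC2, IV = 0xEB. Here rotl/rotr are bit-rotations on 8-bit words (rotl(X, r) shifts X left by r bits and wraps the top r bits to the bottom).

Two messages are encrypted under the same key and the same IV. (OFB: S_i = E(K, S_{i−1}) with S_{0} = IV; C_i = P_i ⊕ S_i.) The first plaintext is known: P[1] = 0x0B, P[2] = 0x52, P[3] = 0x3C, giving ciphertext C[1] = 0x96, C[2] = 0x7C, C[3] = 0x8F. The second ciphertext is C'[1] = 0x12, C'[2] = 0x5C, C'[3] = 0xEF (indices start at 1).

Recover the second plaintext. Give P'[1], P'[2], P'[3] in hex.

P'[1] = 0x8F, P'[2] = 0x72, P'[3] = 0x5C

In OFB with a reused IV, both messages share the same keystream S_i, so C_i ⊕ C'_i = P_i ⊕ P'_i and thus P'_i = P_i ⊕ C_i ⊕ C'_i.
P'[1]: 0x0B ⊕ 0x96 ⊕ 0x12 = 0x8F.
P'[2]: 0x52 ⊕ 0x7C ⊕ 0x5C = 0x72.
P'[3]: 0x3C ⊕ 0x8F ⊕ 0xEF = 0x5C.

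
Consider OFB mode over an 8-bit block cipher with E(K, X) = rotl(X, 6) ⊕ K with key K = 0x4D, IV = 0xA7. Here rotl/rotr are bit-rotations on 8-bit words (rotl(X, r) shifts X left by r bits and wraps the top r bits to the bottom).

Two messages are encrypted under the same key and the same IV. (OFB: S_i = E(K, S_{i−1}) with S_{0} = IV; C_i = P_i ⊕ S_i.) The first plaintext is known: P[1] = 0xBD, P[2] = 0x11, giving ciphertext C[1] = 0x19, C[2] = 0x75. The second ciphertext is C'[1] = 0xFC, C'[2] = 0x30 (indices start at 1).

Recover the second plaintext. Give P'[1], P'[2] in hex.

P'[1] = 0x58, P'[2] = 0x54

In OFB with a reused IV, both messages share the same keystream S_i, so C_i ⊕ C'_i = P_i ⊕ P'_i and thus P'_i = P_i ⊕ C_i ⊕ C'_i.
P'[1]: 0xBD ⊕ 0x19 ⊕ 0xFC = 0x58.
P'[2]: 0x11 ⊕ 0x75 ⊕ 0x30 = 0x54.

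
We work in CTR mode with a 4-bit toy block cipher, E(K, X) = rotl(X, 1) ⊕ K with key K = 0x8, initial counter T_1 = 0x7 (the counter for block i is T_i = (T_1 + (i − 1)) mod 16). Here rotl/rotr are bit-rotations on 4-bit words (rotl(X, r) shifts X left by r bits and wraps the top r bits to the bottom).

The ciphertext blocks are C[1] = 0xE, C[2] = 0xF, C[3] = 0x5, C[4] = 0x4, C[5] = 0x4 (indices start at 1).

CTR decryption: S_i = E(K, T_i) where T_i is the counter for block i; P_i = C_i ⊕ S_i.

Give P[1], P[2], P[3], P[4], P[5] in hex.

P[1]: T = 0x7, S = E(K, T) = 0x6; 0xE ⊕ 0x6 = 0x8.
P[2]: T = 0x8, S = E(K, T) = 0x9; 0xF ⊕ 0x9 = 0x6.
P[3]: T = 0x9, S = E(K, T) = 0xB; 0x5 ⊕ 0xB = 0xE.
P[4]: T = 0xA, S = E(K, T) = 0xD; 0x4 ⊕ 0xD = 0x9.
P[5]: T = 0xB, S = E(K, T) = 0xF; 0x4 ⊕ 0xF = 0xB.

P[1] = 0x8, P[2] = 0x6, P[3] = 0xE, P[4] = 0x9, P[5] = 0xB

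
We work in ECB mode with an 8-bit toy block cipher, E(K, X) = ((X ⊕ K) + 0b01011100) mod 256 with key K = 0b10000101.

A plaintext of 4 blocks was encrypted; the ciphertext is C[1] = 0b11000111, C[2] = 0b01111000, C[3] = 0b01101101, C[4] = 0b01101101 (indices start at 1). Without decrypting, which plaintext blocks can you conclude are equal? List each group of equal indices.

ECB encrypts each block independently with the same key, so equal ciphertext blocks imply equal plaintext blocks.
C[3] = C[4] = 0b01101101, so P[3] = P[4].

P[3] = P[4]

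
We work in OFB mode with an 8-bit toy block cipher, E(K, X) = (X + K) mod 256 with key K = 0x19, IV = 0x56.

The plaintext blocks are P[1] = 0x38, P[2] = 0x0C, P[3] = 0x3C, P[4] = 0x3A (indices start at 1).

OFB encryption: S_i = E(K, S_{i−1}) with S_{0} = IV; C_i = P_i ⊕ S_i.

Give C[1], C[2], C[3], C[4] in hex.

C[1]: S = E(K, 0x56) = 0x6F; 0x38 ⊕ 0x6F = 0x57.
C[2]: S = E(K, 0x6F) = 0x88; 0x0C ⊕ 0x88 = 0x84.
C[3]: S = E(K, 0x88) = 0xA1; 0x3C ⊕ 0xA1 = 0x9D.
C[4]: S = E(K, 0xA1) = 0xBA; 0x3A ⊕ 0xBA = 0x80.

C[1] = 0x57, C[2] = 0x84, C[3] = 0x9D, C[4] = 0x80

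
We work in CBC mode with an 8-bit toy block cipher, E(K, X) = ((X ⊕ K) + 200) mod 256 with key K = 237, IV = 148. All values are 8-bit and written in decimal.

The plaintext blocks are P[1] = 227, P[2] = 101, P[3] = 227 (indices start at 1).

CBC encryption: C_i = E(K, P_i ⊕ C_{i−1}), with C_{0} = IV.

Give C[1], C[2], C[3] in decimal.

C[1]: P[1] ⊕ 148 = 119; E(K, 119) = 98.
C[2]: P[2] ⊕ 98 = 7; E(K, 7) = 178.
C[3]: P[3] ⊕ 178 = 81; E(K, 81) = 132.

C[1] = 98, C[2] = 178, C[3] = 132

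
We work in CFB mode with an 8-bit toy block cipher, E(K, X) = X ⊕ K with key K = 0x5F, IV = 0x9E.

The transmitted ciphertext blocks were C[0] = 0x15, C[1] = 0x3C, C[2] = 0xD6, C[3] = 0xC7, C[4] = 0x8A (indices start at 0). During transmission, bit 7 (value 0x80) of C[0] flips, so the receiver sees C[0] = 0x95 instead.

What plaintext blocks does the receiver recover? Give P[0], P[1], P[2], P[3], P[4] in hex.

CFB decryption: P_i = C_i ⊕ E(K, C_{i−1}), with C_{−1} = IV.
Only C[0] changed, to 0x95. In CFB, a change in C_i flips the same bit in P_i and garbles P_{i+1}. Decrypting the received ciphertext:
P[0]: E(K, 0x9E) = 0xC1; 0x95 ⊕ 0xC1 = 0x54.
P[1]: E(K, 0x95) = 0xCA; 0x3C ⊕ 0xCA = 0xF6.
P[2]: E(K, 0x3C) = 0x63; 0xD6 ⊕ 0x63 = 0xB5.
P[3]: E(K, 0xD6) = 0x89; 0xC7 ⊕ 0x89 = 0x4E.
P[4]: E(K, 0xC7) = 0x98; 0x8A ⊕ 0x98 = 0x12.
Blocks that differ from the original plaintext: P[0], P[1].

P[0] = 0x54, P[1] = 0xF6, P[2] = 0xB5, P[3] = 0x4E, P[4] = 0x12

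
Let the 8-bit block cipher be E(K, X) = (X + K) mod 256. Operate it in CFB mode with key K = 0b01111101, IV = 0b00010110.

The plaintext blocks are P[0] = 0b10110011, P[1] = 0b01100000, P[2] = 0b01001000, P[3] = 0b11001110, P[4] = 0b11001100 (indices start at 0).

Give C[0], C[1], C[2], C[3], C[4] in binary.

CFB encryption: C_i = P_i ⊕ E(K, C_{i−1}), with C_{−1} = IV.
C[0]: E(K, 0b00010110) = 0b10010011; 0b10110011 ⊕ 0b10010011 = 0b00100000.
C[1]: E(K, 0b00100000) = 0b10011101; 0b01100000 ⊕ 0b10011101 = 0b11111101.
C[2]: E(K, 0b11111101) = 0b01111010; 0b01001000 ⊕ 0b01111010 = 0b00110010.
C[3]: E(K, 0b00110010) = 0b10101111; 0b11001110 ⊕ 0b10101111 = 0b01100001.
C[4]: E(K, 0b01100001) = 0b11011110; 0b11001100 ⊕ 0b11011110 = 0b00010010.

C[0] = 0b00100000, C[1] = 0b11111101, C[2] = 0b00110010, C[3] = 0b01100001, C[4] = 0b00010010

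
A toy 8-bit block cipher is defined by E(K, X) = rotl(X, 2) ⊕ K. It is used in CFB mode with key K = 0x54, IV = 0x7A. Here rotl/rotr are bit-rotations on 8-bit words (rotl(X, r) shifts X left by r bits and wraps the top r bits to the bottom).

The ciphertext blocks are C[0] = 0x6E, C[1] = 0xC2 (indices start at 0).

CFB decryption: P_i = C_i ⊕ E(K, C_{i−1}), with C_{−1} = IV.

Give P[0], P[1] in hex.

P[0]: E(K, 0x7A) = 0xBD; 0x6E ⊕ 0xBD = 0xD3.
P[1]: E(K, 0x6E) = 0xED; 0xC2 ⊕ 0xED = 0x2F.

P[0] = 0xD3, P[1] = 0x2F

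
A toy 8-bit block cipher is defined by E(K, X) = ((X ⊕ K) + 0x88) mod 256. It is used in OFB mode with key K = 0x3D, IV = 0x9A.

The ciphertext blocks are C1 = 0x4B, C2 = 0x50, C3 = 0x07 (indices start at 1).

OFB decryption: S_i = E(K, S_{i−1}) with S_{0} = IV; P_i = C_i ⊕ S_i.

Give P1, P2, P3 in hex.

P1 = 0x64, P2 = 0xCA, P3 = 0x28

P1: S = E(K, 0x9A) = 0x2F; 0x4B ⊕ 0x2F = 0x64.
P2: S = E(K, 0x2F) = 0x9A; 0x50 ⊕ 0x9A = 0xCA.
P3: S = E(K, 0x9A) = 0x2F; 0x07 ⊕ 0x2F = 0x28.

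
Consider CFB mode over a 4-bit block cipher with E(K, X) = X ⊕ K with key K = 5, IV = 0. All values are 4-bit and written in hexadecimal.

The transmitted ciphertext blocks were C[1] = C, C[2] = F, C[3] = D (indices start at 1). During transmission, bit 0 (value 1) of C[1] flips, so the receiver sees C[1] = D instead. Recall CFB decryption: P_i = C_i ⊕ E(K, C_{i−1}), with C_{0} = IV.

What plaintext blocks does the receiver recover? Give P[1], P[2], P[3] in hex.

P[1] = 8, P[2] = 7, P[3] = 7

Only C[1] changed, to D. In CFB, a change in C_i flips the same bit in P_i and garbles P_{i+1}. Decrypting the received ciphertext:
P[1]: E(K, 0) = 5; D ⊕ 5 = 8.
P[2]: E(K, D) = 8; F ⊕ 8 = 7.
P[3]: E(K, F) = A; D ⊕ A = 7.
Blocks that differ from the original plaintext: P[1], P[2].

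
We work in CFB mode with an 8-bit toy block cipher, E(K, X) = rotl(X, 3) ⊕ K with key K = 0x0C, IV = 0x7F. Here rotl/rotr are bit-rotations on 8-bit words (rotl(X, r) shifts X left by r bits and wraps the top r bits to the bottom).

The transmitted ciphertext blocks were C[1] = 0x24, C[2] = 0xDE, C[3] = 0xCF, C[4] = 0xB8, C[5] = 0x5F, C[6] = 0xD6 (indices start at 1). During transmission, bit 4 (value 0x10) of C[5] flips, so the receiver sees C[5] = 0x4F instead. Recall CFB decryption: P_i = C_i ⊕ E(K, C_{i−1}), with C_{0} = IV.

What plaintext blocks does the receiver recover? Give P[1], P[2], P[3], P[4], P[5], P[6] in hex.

P[1] = 0xD3, P[2] = 0xF3, P[3] = 0x35, P[4] = 0xCA, P[5] = 0x86, P[6] = 0xA0

Only C[5] changed, to 0x4F. In CFB, a change in C_i flips the same bit in P_i and garbles P_{i+1}. Decrypting the received ciphertext:
P[1]: E(K, 0x7F) = 0xF7; 0x24 ⊕ 0xF7 = 0xD3.
P[2]: E(K, 0x24) = 0x2D; 0xDE ⊕ 0x2D = 0xF3.
P[3]: E(K, 0xDE) = 0xFA; 0xCF ⊕ 0xFA = 0x35.
P[4]: E(K, 0xCF) = 0x72; 0xB8 ⊕ 0x72 = 0xCA.
P[5]: E(K, 0xB8) = 0xC9; 0x4F ⊕ 0xC9 = 0x86.
P[6]: E(K, 0x4F) = 0x76; 0xD6 ⊕ 0x76 = 0xA0.
Blocks that differ from the original plaintext: P[5], P[6].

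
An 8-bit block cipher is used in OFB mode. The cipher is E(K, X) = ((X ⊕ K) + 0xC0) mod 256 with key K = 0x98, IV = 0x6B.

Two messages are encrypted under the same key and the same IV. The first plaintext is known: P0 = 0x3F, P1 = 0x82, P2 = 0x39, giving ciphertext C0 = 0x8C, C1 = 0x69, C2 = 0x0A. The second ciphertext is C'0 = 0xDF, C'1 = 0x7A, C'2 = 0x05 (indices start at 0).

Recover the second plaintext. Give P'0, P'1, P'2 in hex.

In OFB with a reused IV, both messages share the same keystream S_i, so C_i ⊕ C'_i = P_i ⊕ P'_i and thus P'_i = P_i ⊕ C_i ⊕ C'_i.
P'0: 0x3F ⊕ 0x8C ⊕ 0xDF = 0x6C.
P'1: 0x82 ⊕ 0x69 ⊕ 0x7A = 0x91.
P'2: 0x39 ⊕ 0x0A ⊕ 0x05 = 0x36.

P'0 = 0x6C, P'1 = 0x91, P'2 = 0x36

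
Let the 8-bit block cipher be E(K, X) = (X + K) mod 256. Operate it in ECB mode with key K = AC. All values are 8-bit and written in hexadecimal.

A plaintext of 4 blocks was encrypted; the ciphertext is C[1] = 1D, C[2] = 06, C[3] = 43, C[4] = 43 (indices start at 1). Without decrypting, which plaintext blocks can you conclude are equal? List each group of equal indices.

P[3] = P[4]

ECB encrypts each block independently with the same key, so equal ciphertext blocks imply equal plaintext blocks.
C[3] = C[4] = 43, so P[3] = P[4].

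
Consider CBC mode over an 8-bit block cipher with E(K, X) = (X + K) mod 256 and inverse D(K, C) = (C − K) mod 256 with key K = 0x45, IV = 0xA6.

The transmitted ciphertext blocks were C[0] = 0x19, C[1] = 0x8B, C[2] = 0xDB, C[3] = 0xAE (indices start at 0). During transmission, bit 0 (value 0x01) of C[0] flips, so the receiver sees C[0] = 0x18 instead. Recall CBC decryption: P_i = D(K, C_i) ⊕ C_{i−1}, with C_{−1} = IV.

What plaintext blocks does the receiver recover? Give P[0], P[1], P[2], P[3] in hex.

P[0] = 0x75, P[1] = 0x5E, P[2] = 0x1D, P[3] = 0xB2

Only C[0] changed, to 0x18. In CBC, a change in C_i garbles P_i and flips the same bit in P_{i+1}. Decrypting the received ciphertext:
P[0]: D(K, 0x18) = 0xD3; 0xD3 ⊕ 0xA6 = 0x75.
P[1]: D(K, 0x8B) = 0x46; 0x46 ⊕ 0x18 = 0x5E.
P[2]: D(K, 0xDB) = 0x96; 0x96 ⊕ 0x8B = 0x1D.
P[3]: D(K, 0xAE) = 0x69; 0x69 ⊕ 0xDB = 0xB2.
Blocks that differ from the original plaintext: P[0], P[1].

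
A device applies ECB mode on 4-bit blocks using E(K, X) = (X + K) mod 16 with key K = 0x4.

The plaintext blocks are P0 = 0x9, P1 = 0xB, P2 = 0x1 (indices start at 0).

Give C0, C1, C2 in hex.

ECB encryption: C_i = E(K, P_i).
C0: E(K, 0x9) = 0xD.
C1: E(K, 0xB) = 0xF.
C2: E(K, 0x1) = 0x5.

C0 = 0xD, C1 = 0xF, C2 = 0x5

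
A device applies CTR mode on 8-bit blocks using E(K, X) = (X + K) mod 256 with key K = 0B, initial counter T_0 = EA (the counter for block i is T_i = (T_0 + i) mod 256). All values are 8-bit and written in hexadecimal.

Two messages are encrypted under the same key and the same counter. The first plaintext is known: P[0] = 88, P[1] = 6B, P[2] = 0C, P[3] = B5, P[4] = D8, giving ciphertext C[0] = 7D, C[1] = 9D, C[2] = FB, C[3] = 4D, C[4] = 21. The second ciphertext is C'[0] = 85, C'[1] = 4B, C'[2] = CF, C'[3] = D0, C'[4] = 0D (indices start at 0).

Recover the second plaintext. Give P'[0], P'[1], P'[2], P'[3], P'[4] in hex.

P'[0] = 70, P'[1] = BD, P'[2] = 38, P'[3] = 28, P'[4] = F4

In CTR with a reused counter, both messages share the same keystream S_i, so C_i ⊕ C'_i = P_i ⊕ P'_i and thus P'_i = P_i ⊕ C_i ⊕ C'_i.
P'[0]: 88 ⊕ 7D ⊕ 85 = 70.
P'[1]: 6B ⊕ 9D ⊕ 4B = BD.
P'[2]: 0C ⊕ FB ⊕ CF = 38.
P'[3]: B5 ⊕ 4D ⊕ D0 = 28.
P'[4]: D8 ⊕ 21 ⊕ 0D = F4.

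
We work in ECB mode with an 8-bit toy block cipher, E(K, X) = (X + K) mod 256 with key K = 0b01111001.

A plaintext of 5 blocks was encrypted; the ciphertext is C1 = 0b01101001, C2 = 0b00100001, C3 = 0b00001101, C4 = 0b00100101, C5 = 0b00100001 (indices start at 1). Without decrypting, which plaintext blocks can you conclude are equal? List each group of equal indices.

P2 = P5

ECB encrypts each block independently with the same key, so equal ciphertext blocks imply equal plaintext blocks.
C2 = C5 = 0b00100001, so P2 = P5.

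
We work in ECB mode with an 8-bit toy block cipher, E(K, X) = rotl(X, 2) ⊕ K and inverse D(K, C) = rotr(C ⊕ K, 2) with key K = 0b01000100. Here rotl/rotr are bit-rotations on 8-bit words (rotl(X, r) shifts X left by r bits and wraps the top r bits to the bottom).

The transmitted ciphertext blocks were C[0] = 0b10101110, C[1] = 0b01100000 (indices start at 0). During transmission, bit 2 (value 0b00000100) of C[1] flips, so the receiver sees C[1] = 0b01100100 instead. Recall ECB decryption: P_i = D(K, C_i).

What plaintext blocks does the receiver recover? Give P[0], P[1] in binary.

P[0] = 0b10111010, P[1] = 0b00001000

Only C[1] changed, to 0b01100100. In ECB, a change in C_i affects only P_i. Decrypting the received ciphertext:
P[0]: D(K, 0b10101110) = 0b10111010.
P[1]: D(K, 0b01100100) = 0b00001000.
Blocks that differ from the original plaintext: P[1].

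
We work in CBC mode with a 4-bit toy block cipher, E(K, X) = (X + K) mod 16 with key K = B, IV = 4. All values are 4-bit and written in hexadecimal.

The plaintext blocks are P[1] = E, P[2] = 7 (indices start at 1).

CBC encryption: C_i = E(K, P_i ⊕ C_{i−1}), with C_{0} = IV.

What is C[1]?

C[1] = 5

C[1]: P[1] ⊕ 4 = A; E(K, A) = 5.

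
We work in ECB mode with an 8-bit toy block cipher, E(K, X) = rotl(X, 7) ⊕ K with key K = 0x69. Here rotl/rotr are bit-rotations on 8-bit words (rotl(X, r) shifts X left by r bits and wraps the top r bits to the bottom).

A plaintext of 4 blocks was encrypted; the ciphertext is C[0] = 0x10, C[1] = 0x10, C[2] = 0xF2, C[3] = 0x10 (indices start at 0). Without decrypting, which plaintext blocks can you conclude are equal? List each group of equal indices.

P[0] = P[1] = P[3]

ECB encrypts each block independently with the same key, so equal ciphertext blocks imply equal plaintext blocks.
C[0] = C[1] = C[3] = 0x10, so P[0] = P[1] = P[3].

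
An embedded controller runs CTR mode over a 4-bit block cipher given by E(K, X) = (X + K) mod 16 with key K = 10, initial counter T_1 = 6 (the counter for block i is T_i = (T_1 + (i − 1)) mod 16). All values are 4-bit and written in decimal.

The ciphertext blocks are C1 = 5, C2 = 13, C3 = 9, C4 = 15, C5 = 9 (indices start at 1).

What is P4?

CTR decryption: S_i = E(K, T_i) where T_i is the counter for block i; P_i = C_i ⊕ S_i.
P4: T = 9, S = E(K, T) = 3; 15 ⊕ 3 = 12.

P4 = 12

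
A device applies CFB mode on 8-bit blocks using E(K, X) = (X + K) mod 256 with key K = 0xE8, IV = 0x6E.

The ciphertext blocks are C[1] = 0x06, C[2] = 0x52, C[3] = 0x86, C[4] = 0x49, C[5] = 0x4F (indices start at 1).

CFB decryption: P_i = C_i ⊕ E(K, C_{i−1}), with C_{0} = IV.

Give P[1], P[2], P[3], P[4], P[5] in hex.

P[1] = 0x50, P[2] = 0xBC, P[3] = 0xBC, P[4] = 0x27, P[5] = 0x7E

P[1]: E(K, 0x6E) = 0x56; 0x06 ⊕ 0x56 = 0x50.
P[2]: E(K, 0x06) = 0xEE; 0x52 ⊕ 0xEE = 0xBC.
P[3]: E(K, 0x52) = 0x3A; 0x86 ⊕ 0x3A = 0xBC.
P[4]: E(K, 0x86) = 0x6E; 0x49 ⊕ 0x6E = 0x27.
P[5]: E(K, 0x49) = 0x31; 0x4F ⊕ 0x31 = 0x7E.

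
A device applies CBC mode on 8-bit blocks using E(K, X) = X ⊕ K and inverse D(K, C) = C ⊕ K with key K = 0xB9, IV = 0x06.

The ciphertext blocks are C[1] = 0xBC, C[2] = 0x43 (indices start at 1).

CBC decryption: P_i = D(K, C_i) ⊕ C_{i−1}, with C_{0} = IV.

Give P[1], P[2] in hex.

P[1]: D(K, 0xBC) = 0x05; 0x05 ⊕ 0x06 = 0x03.
P[2]: D(K, 0x43) = 0xFA; 0xFA ⊕ 0xBC = 0x46.

P[1] = 0x03, P[2] = 0x46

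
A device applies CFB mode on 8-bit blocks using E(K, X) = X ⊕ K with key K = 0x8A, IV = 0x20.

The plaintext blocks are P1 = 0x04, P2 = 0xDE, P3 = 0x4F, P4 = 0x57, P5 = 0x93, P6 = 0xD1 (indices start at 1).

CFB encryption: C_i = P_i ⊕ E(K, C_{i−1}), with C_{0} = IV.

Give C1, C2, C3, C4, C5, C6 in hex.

C1 = 0xAE, C2 = 0xFA, C3 = 0x3F, C4 = 0xE2, C5 = 0xFB, C6 = 0xA0

C1: E(K, 0x20) = 0xAA; 0x04 ⊕ 0xAA = 0xAE.
C2: E(K, 0xAE) = 0x24; 0xDE ⊕ 0x24 = 0xFA.
C3: E(K, 0xFA) = 0x70; 0x4F ⊕ 0x70 = 0x3F.
C4: E(K, 0x3F) = 0xB5; 0x57 ⊕ 0xB5 = 0xE2.
C5: E(K, 0xE2) = 0x68; 0x93 ⊕ 0x68 = 0xFB.
C6: E(K, 0xFB) = 0x71; 0xD1 ⊕ 0x71 = 0xA0.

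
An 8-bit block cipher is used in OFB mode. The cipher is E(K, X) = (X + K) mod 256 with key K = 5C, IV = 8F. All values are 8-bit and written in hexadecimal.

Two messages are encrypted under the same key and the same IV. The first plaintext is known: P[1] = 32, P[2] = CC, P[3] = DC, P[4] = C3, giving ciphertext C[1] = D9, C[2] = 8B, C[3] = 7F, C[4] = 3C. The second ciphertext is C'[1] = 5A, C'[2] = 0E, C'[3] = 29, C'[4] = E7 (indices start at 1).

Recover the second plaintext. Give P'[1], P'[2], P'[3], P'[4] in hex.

P'[1] = B1, P'[2] = 49, P'[3] = 8A, P'[4] = 18

In OFB with a reused IV, both messages share the same keystream S_i, so C_i ⊕ C'_i = P_i ⊕ P'_i and thus P'_i = P_i ⊕ C_i ⊕ C'_i.
P'[1]: 32 ⊕ D9 ⊕ 5A = B1.
P'[2]: CC ⊕ 8B ⊕ 0E = 49.
P'[3]: DC ⊕ 7F ⊕ 29 = 8A.
P'[4]: C3 ⊕ 3C ⊕ E7 = 18.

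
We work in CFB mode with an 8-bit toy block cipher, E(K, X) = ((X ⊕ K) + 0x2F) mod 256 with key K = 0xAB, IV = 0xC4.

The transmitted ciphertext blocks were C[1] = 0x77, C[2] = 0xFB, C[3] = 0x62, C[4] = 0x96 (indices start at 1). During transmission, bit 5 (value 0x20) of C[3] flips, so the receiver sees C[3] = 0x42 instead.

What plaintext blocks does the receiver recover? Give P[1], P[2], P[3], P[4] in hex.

CFB decryption: P_i = C_i ⊕ E(K, C_{i−1}), with C_{0} = IV.
Only C[3] changed, to 0x42. In CFB, a change in C_i flips the same bit in P_i and garbles P_{i+1}. Decrypting the received ciphertext:
P[1]: E(K, 0xC4) = 0x9E; 0x77 ⊕ 0x9E = 0xE9.
P[2]: E(K, 0x77) = 0x0B; 0xFB ⊕ 0x0B = 0xF0.
P[3]: E(K, 0xFB) = 0x7F; 0x42 ⊕ 0x7F = 0x3D.
P[4]: E(K, 0x42) = 0x18; 0x96 ⊕ 0x18 = 0x8E.
Blocks that differ from the original plaintext: P[3], P[4].

P[1] = 0xE9, P[2] = 0xF0, P[3] = 0x3D, P[4] = 0x8E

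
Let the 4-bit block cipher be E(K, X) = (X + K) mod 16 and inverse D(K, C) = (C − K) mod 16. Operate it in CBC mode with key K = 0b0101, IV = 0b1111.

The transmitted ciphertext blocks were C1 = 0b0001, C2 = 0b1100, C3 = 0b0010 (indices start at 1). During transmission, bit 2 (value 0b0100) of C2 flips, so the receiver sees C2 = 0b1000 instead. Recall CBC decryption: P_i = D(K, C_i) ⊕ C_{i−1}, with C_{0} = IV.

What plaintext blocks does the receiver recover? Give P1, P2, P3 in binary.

P1 = 0b0011, P2 = 0b0010, P3 = 0b0101

Only C2 changed, to 0b1000. In CBC, a change in C_i garbles P_i and flips the same bit in P_{i+1}. Decrypting the received ciphertext:
P1: D(K, 0b0001) = 0b1100; 0b1100 ⊕ 0b1111 = 0b0011.
P2: D(K, 0b1000) = 0b0011; 0b0011 ⊕ 0b0001 = 0b0010.
P3: D(K, 0b0010) = 0b1101; 0b1101 ⊕ 0b1000 = 0b0101.
Blocks that differ from the original plaintext: P2, P3.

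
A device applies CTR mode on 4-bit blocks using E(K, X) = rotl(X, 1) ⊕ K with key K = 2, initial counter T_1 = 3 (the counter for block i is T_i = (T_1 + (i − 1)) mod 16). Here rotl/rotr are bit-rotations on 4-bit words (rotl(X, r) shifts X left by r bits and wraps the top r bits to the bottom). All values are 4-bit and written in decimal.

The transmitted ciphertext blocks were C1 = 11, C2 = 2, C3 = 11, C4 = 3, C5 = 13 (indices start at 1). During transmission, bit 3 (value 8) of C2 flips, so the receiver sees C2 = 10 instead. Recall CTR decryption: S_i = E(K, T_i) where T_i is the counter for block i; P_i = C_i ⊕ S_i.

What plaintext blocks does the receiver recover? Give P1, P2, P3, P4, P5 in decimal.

Only C2 changed, to 10. In CTR, a change in C_i flips the same bit in P_i only; the keystream is unaffected. Decrypting the received ciphertext:
P1: T = 3, S = E(K, T) = 4; 11 ⊕ 4 = 15.
P2: T = 4, S = E(K, T) = 10; 10 ⊕ 10 = 0.
P3: T = 5, S = E(K, T) = 8; 11 ⊕ 8 = 3.
P4: T = 6, S = E(K, T) = 14; 3 ⊕ 14 = 13.
P5: T = 7, S = E(K, T) = 12; 13 ⊕ 12 = 1.
Blocks that differ from the original plaintext: P2.

P1 = 15, P2 = 0, P3 = 3, P4 = 13, P5 = 1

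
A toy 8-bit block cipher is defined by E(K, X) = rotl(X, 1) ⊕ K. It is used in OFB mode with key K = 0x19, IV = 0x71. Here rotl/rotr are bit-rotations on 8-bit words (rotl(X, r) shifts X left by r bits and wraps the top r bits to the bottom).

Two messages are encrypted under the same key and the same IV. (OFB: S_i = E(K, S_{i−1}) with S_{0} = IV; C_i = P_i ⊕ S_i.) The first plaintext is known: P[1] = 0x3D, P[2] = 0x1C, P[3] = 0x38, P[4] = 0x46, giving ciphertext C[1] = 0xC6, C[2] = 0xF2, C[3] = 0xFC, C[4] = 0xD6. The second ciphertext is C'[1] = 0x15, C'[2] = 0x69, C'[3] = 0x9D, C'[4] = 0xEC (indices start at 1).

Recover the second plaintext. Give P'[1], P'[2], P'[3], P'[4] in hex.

P'[1] = 0xEE, P'[2] = 0x87, P'[3] = 0x59, P'[4] = 0x7C

In OFB with a reused IV, both messages share the same keystream S_i, so C_i ⊕ C'_i = P_i ⊕ P'_i and thus P'_i = P_i ⊕ C_i ⊕ C'_i.
P'[1]: 0x3D ⊕ 0xC6 ⊕ 0x15 = 0xEE.
P'[2]: 0x1C ⊕ 0xF2 ⊕ 0x69 = 0x87.
P'[3]: 0x38 ⊕ 0xFC ⊕ 0x9D = 0x59.
P'[4]: 0x46 ⊕ 0xD6 ⊕ 0xEC = 0x7C.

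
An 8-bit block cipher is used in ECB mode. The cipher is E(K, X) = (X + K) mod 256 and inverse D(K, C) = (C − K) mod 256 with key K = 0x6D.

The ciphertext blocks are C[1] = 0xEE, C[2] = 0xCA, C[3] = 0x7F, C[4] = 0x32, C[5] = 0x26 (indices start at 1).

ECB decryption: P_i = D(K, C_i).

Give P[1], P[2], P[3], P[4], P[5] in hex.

P[1]: D(K, 0xEE) = 0x81.
P[2]: D(K, 0xCA) = 0x5D.
P[3]: D(K, 0x7F) = 0x12.
P[4]: D(K, 0x32) = 0xC5.
P[5]: D(K, 0x26) = 0xB9.

P[1] = 0x81, P[2] = 0x5D, P[3] = 0x12, P[4] = 0xC5, P[5] = 0xB9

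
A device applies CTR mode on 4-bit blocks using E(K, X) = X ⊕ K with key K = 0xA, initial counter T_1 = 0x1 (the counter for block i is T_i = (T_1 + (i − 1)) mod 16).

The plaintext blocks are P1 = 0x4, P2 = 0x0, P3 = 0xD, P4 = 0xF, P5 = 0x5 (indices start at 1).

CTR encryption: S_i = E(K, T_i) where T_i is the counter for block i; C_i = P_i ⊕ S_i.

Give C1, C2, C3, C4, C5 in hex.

C1: T = 0x1, S = E(K, T) = 0xB; 0x4 ⊕ 0xB = 0xF.
C2: T = 0x2, S = E(K, T) = 0x8; 0x0 ⊕ 0x8 = 0x8.
C3: T = 0x3, S = E(K, T) = 0x9; 0xD ⊕ 0x9 = 0x4.
C4: T = 0x4, S = E(K, T) = 0xE; 0xF ⊕ 0xE = 0x1.
C5: T = 0x5, S = E(K, T) = 0xF; 0x5 ⊕ 0xF = 0xA.

C1 = 0xF, C2 = 0x8, C3 = 0x4, C4 = 0x1, C5 = 0xA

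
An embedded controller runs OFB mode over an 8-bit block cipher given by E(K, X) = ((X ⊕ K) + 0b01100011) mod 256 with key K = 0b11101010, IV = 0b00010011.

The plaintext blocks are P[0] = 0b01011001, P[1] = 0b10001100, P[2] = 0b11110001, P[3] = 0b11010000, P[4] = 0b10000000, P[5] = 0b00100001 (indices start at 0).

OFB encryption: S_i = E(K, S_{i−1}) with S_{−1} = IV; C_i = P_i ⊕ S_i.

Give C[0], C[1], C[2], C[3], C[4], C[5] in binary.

C[0]: S = E(K, 0b00010011) = 0b01011100; 0b01011001 ⊕ 0b01011100 = 0b00000101.
C[1]: S = E(K, 0b01011100) = 0b00011001; 0b10001100 ⊕ 0b00011001 = 0b10010101.
C[2]: S = E(K, 0b00011001) = 0b01010110; 0b11110001 ⊕ 0b01010110 = 0b10100111.
C[3]: S = E(K, 0b01010110) = 0b00011111; 0b11010000 ⊕ 0b00011111 = 0b11001111.
C[4]: S = E(K, 0b00011111) = 0b01011000; 0b10000000 ⊕ 0b01011000 = 0b11011000.
C[5]: S = E(K, 0b01011000) = 0b00010101; 0b00100001 ⊕ 0b00010101 = 0b00110100.

C[0] = 0b00000101, C[1] = 0b10010101, C[2] = 0b10100111, C[3] = 0b11001111, C[4] = 0b11011000, C[5] = 0b00110100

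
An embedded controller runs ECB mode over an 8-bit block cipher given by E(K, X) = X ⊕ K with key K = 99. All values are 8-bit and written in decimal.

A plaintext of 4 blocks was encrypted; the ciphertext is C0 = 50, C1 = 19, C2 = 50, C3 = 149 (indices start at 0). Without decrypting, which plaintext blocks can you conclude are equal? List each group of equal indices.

ECB encrypts each block independently with the same key, so equal ciphertext blocks imply equal plaintext blocks.
C0 = C2 = 50, so P0 = P2.

P0 = P2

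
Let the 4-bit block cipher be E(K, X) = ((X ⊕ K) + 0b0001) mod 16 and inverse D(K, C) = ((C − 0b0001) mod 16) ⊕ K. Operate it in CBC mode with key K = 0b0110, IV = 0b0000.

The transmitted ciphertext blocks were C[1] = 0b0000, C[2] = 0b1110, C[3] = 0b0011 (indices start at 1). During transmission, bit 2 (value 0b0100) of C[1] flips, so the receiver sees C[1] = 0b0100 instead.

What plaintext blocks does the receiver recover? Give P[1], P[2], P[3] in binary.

P[1] = 0b0101, P[2] = 0b1111, P[3] = 0b1010

CBC decryption: P_i = D(K, C_i) ⊕ C_{i−1}, with C_{0} = IV.
Only C[1] changed, to 0b0100. In CBC, a change in C_i garbles P_i and flips the same bit in P_{i+1}. Decrypting the received ciphertext:
P[1]: D(K, 0b0100) = 0b0101; 0b0101 ⊕ 0b0000 = 0b0101.
P[2]: D(K, 0b1110) = 0b1011; 0b1011 ⊕ 0b0100 = 0b1111.
P[3]: D(K, 0b0011) = 0b0100; 0b0100 ⊕ 0b1110 = 0b1010.
Blocks that differ from the original plaintext: P[1], P[2].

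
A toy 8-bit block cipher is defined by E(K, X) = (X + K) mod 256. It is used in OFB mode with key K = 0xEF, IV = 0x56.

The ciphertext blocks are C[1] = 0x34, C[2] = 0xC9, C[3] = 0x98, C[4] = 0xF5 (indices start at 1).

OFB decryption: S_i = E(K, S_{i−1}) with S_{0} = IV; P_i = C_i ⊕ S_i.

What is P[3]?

P[3] = 0xBB

P[1]: S = E(K, 0x56) = 0x45; 0x34 ⊕ 0x45 = 0x71.
P[2]: S = E(K, 0x45) = 0x34; 0xC9 ⊕ 0x34 = 0xFD.
P[3]: S = E(K, 0x34) = 0x23; 0x98 ⊕ 0x23 = 0xBB.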